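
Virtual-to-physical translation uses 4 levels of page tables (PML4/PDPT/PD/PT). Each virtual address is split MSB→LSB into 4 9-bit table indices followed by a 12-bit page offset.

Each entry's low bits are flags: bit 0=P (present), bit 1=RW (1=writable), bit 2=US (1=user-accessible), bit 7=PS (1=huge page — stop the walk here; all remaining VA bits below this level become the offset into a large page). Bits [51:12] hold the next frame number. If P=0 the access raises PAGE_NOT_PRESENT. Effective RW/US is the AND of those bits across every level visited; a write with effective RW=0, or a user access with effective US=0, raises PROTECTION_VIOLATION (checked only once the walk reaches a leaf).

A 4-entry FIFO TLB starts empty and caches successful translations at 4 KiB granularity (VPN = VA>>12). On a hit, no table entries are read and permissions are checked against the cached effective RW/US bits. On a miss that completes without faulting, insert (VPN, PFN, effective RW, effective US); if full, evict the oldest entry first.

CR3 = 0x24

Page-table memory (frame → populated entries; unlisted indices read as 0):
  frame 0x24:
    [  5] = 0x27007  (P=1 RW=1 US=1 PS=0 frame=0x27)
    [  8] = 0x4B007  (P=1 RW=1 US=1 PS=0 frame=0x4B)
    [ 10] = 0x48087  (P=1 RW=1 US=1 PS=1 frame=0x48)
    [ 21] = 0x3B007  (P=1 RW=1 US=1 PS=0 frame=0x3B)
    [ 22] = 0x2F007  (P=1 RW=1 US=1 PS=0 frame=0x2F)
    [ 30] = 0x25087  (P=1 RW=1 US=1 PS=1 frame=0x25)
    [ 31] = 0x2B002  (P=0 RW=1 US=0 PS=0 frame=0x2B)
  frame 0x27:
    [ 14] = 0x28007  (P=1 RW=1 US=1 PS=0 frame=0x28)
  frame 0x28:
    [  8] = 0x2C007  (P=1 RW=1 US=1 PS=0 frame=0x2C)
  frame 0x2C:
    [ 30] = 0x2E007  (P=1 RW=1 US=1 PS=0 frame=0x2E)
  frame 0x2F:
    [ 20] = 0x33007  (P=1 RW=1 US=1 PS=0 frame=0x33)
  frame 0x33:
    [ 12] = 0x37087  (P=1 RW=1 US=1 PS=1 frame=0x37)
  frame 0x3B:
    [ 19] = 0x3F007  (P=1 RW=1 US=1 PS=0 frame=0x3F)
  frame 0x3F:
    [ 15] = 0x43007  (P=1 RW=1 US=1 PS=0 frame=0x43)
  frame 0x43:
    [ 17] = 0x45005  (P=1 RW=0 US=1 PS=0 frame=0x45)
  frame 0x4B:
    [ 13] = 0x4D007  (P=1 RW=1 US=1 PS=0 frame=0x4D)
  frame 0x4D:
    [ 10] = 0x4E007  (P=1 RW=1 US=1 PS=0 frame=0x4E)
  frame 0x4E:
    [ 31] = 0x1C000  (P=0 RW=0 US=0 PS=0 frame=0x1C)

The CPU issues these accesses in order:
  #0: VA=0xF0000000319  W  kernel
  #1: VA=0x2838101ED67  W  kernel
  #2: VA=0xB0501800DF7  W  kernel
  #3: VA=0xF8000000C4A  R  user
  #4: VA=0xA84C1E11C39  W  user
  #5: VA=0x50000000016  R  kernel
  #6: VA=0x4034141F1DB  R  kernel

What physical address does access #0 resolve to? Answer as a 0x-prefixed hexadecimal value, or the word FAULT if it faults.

Trace:
#0 VA=0xF0000000319 (w,kernel):
  lvl0: tbl 0x24, slot 30 ⇒ 0x25087 (P1/RW1/US1/PS1)
  → PA=0x25319 (huge @L0)  (1 entries read)
#1 VA=0x2838101ED67 (w,kernel):
  lvl0: tbl 0x24, slot 5 ⇒ 0x27007 (P1/RW1/US1/PS0)
  lvl1: tbl 0x27, slot 14 ⇒ 0x28007 (P1/RW1/US1/PS0)
  lvl2: tbl 0x28, slot 8 ⇒ 0x2C007 (P1/RW1/US1/PS0)
  lvl3: tbl 0x2C, slot 30 ⇒ 0x2E007 (P1/RW1/US1/PS0)
  → PA=0x2ED67  (4 entries read)
#2 VA=0xB0501800DF7 (w,kernel):
  lvl0: tbl 0x24, slot 22 ⇒ 0x2F007 (P1/RW1/US1/PS0)
  lvl1: tbl 0x2F, slot 20 ⇒ 0x33007 (P1/RW1/US1/PS0)
  lvl2: tbl 0x33, slot 12 ⇒ 0x37087 (P1/RW1/US1/PS1)
  → PA=0x37DF7 (huge @L2)  (3 entries read)
#3 VA=0xF8000000C4A (r,user):
  lvl0: tbl 0x24, slot 31 ⇒ 0x2B002 (P0/RW1/US0/PS0)
  ✗ PAGE_NOT_PRESENT  [1 reads]
#4 VA=0xA84C1E11C39 (w,user):
  lvl0: tbl 0x24, slot 21 ⇒ 0x3B007 (P1/RW1/US1/PS0)
  lvl1: tbl 0x3B, slot 19 ⇒ 0x3F007 (P1/RW1/US1/PS0)
  lvl2: tbl 0x3F, slot 15 ⇒ 0x43007 (P1/RW1/US1/PS0)
  lvl3: tbl 0x43, slot 17 ⇒ 0x45005 (P1/RW0/US1/PS0)
  ✗ PROTECTION_VIOLATION  [4 reads]
#5 VA=0x50000000016 (r,kernel):
  lvl0: tbl 0x24, slot 10 ⇒ 0x48087 (P1/RW1/US1/PS1)
  → PA=0x48016 (huge @L0)  (1 entries read)
#6 VA=0x4034141F1DB (r,kernel):
  lvl0: tbl 0x24, slot 8 ⇒ 0x4B007 (P1/RW1/US1/PS0)
  lvl1: tbl 0x4B, slot 13 ⇒ 0x4D007 (P1/RW1/US1/PS0)
  lvl2: tbl 0x4D, slot 10 ⇒ 0x4E007 (P1/RW1/US1/PS0)
  lvl3: tbl 0x4E, slot 31 ⇒ 0x1C000 (P0/RW0/US0/PS0)
  ✗ PAGE_NOT_PRESENT  [4 reads]

Access #0 PA: 0x25319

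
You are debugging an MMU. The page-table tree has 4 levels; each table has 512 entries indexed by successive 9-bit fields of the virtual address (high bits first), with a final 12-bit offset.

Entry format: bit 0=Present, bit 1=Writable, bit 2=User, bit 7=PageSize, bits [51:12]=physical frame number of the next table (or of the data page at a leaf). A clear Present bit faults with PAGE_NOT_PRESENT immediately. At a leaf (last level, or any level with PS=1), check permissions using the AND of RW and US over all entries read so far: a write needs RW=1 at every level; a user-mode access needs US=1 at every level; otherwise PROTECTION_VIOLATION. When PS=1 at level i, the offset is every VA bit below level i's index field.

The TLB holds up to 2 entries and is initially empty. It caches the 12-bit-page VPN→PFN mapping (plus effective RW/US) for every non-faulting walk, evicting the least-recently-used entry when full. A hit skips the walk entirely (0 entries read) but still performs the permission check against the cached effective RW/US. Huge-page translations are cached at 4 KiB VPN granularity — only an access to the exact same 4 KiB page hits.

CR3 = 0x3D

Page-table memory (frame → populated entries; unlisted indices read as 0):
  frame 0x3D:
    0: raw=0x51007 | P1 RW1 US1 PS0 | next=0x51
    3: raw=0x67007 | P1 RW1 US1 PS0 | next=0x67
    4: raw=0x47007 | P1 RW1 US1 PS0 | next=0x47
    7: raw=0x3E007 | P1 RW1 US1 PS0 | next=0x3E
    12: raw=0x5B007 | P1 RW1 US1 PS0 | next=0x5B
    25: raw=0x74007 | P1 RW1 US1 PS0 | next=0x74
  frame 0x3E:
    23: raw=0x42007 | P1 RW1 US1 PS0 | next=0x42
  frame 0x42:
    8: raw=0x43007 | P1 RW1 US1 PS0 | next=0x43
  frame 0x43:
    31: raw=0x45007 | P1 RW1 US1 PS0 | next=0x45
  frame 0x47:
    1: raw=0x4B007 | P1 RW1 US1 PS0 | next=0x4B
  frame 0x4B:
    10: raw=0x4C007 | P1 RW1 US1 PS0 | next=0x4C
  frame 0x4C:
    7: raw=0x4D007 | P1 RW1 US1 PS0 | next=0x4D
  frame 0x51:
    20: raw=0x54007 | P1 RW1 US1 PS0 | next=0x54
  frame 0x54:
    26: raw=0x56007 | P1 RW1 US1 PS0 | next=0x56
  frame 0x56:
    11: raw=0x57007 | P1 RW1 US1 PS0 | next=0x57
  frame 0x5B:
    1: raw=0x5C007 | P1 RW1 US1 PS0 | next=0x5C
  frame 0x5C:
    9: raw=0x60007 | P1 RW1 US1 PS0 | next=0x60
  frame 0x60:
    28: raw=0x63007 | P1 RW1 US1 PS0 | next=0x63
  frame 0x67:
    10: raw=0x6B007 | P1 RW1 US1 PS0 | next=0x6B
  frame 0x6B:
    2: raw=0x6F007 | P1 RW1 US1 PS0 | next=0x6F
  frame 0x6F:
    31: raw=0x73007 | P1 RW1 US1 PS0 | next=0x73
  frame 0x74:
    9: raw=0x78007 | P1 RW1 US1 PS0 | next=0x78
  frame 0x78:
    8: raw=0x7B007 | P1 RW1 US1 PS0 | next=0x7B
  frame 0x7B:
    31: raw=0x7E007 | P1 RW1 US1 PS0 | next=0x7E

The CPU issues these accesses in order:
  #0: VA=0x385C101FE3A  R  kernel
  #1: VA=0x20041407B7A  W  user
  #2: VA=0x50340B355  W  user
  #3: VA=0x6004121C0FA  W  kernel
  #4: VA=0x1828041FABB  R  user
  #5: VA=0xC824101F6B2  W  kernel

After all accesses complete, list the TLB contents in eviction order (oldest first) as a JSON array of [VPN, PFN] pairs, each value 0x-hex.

Per-access translation:
#0 VA=0x385C101FE3A (r,kernel):
  L0 @0x3D[7] → 0x3E007  P=1,RW=1,US=1,PS=0
  L1 @0x3E[23] → 0x42007  P=1,RW=1,US=1,PS=0
  L2 @0x42[8] → 0x43007  P=1,RW=1,US=1,PS=0
  L3 @0x43[31] → 0x45007  P=1,RW=1,US=1,PS=0
  → PA=0x45E3A  (4 entries read)
#1 VA=0x20041407B7A (w,user):
  L0 @0x3D[4] → 0x47007  P=1,RW=1,US=1,PS=0
  L1 @0x47[1] → 0x4B007  P=1,RW=1,US=1,PS=0
  L2 @0x4B[10] → 0x4C007  P=1,RW=1,US=1,PS=0
  L3 @0x4C[7] → 0x4D007  P=1,RW=1,US=1,PS=0
  → PA=0x4DB7A  (4 entries read)
#2 VA=0x50340B355 (w,user):
  L0 @0x3D[0] → 0x51007  P=1,RW=1,US=1,PS=0
  L1 @0x51[20] → 0x54007  P=1,RW=1,US=1,PS=0
  L2 @0x54[26] → 0x56007  P=1,RW=1,US=1,PS=0
  L3 @0x56[11] → 0x57007  P=1,RW=1,US=1,PS=0
  → PA=0x57355  (4 entries read)
#3 VA=0x6004121C0FA (w,kernel):
  L0 @0x3D[12] → 0x5B007  P=1,RW=1,US=1,PS=0
  L1 @0x5B[1] → 0x5C007  P=1,RW=1,US=1,PS=0
  L2 @0x5C[9] → 0x60007  P=1,RW=1,US=1,PS=0
  L3 @0x60[28] → 0x63007  P=1,RW=1,US=1,PS=0
  → PA=0x630FA  (4 entries read)
#4 VA=0x1828041FABB (r,user):
  L0 @0x3D[3] → 0x67007  P=1,RW=1,US=1,PS=0
  L1 @0x67[10] → 0x6B007  P=1,RW=1,US=1,PS=0
  L2 @0x6B[2] → 0x6F007  P=1,RW=1,US=1,PS=0
  L3 @0x6F[31] → 0x73007  P=1,RW=1,US=1,PS=0
  → PA=0x73ABB  (4 entries read)
#5 VA=0xC824101F6B2 (w,kernel):
  L0 @0x3D[25] → 0x74007  P=1,RW=1,US=1,PS=0
  L1 @0x74[9] → 0x78007  P=1,RW=1,US=1,PS=0
  L2 @0x78[8] → 0x7B007  P=1,RW=1,US=1,PS=0
  L3 @0x7B[31] → 0x7E007  P=1,RW=1,US=1,PS=0
  → PA=0x7E6B2  (4 entries read)

TLB: [["0x1828041F", "0x73"], ["0xC824101F", "0x7E"]]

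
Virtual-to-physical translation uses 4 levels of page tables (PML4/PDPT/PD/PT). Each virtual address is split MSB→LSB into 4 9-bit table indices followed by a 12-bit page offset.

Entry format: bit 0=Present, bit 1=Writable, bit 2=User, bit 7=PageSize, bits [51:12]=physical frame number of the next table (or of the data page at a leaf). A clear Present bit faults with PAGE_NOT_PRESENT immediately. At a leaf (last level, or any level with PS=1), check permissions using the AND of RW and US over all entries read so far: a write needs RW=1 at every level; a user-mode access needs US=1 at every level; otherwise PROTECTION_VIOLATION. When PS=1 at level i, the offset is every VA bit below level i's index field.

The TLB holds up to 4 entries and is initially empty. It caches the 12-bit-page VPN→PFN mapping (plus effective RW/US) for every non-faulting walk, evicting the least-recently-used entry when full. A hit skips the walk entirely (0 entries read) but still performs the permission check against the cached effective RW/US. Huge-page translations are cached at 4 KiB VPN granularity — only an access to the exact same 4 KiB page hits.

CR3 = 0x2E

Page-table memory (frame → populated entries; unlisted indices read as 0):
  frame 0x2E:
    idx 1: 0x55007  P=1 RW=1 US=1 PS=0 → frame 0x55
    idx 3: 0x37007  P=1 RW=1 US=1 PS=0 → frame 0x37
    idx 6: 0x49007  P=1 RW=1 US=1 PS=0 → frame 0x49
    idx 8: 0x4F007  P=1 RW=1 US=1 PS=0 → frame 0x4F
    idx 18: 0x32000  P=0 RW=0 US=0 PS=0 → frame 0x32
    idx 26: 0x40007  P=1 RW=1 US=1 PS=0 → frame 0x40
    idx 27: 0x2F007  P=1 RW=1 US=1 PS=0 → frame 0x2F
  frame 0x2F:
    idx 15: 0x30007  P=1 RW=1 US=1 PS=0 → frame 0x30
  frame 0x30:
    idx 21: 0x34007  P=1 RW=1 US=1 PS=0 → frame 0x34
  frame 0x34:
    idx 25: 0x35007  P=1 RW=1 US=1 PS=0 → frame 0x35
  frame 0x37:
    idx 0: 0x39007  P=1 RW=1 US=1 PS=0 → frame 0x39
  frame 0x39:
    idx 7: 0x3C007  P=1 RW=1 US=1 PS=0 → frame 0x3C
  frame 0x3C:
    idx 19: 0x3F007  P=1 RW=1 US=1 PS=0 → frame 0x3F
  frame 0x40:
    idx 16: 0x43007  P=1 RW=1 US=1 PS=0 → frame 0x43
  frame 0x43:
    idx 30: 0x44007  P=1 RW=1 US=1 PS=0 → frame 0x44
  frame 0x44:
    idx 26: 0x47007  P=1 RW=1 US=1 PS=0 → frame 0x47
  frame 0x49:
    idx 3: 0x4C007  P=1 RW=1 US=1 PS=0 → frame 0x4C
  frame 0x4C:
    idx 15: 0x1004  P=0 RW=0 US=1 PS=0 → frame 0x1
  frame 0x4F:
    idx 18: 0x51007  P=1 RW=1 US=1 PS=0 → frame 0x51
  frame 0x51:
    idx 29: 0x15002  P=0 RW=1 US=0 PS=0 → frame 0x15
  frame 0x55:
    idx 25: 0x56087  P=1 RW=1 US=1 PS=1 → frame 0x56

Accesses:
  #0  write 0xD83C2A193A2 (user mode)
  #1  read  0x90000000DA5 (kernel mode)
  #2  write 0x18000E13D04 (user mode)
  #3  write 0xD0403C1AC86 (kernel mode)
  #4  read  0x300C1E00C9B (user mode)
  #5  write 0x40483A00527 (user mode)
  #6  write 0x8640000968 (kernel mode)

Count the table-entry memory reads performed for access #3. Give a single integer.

Trace:
#0 VA=0xD83C2A193A2 (w,user):
  L0 @0x2E[27] → 0x2F007  P=1,RW=1,US=1,PS=0
  L1 @0x2F[15] → 0x30007  P=1,RW=1,US=1,PS=0
  L2 @0x30[21] → 0x34007  P=1,RW=1,US=1,PS=0
  L3 @0x34[25] → 0x35007  P=1,RW=1,US=1,PS=0
  → PA=0x353A2  (4 entries read)
#1 VA=0x90000000DA5 (r,kernel):
  L0 @0x2E[18] → 0x32000  P=0,RW=0,US=0,PS=0
  ✗ PAGE_NOT_PRESENT  [1 reads]
#2 VA=0x18000E13D04 (w,user):
  L0 @0x2E[3] → 0x37007  P=1,RW=1,US=1,PS=0
  L1 @0x37[0] → 0x39007  P=1,RW=1,US=1,PS=0
  L2 @0x39[7] → 0x3C007  P=1,RW=1,US=1,PS=0
  L3 @0x3C[19] → 0x3F007  P=1,RW=1,US=1,PS=0
  → PA=0x3FD04  (4 entries read)
#3 VA=0xD0403C1AC86 (w,kernel):
  L0 @0x2E[26] → 0x40007  P=1,RW=1,US=1,PS=0
  L1 @0x40[16] → 0x43007  P=1,RW=1,US=1,PS=0
  L2 @0x43[30] → 0x44007  P=1,RW=1,US=1,PS=0
  L3 @0x44[26] → 0x47007  P=1,RW=1,US=1,PS=0
  → PA=0x47C86  (4 entries read)
#4 VA=0x300C1E00C9B (r,user):
  L0 @0x2E[6] → 0x49007  P=1,RW=1,US=1,PS=0
  L1 @0x49[3] → 0x4C007  P=1,RW=1,US=1,PS=0
  L2 @0x4C[15] → 0x1004  P=0,RW=0,US=1,PS=0
  ✗ PAGE_NOT_PRESENT  [3 reads]
#5 VA=0x40483A00527 (w,user):
  L0 @0x2E[8] → 0x4F007  P=1,RW=1,US=1,PS=0
  L1 @0x4F[18] → 0x51007  P=1,RW=1,US=1,PS=0
  L2 @0x51[29] → 0x15002  P=0,RW=1,US=0,PS=0
  ✗ PAGE_NOT_PRESENT  [3 reads]
#6 VA=0x8640000968 (w,kernel):
  L0 @0x2E[1] → 0x55007  P=1,RW=1,US=1,PS=0
  L1 @0x55[25] → 0x56087  P=1,RW=1,US=1,PS=1
  → PA=0x56968 (huge @L1)  (2 entries read)

Entries read for #3: 4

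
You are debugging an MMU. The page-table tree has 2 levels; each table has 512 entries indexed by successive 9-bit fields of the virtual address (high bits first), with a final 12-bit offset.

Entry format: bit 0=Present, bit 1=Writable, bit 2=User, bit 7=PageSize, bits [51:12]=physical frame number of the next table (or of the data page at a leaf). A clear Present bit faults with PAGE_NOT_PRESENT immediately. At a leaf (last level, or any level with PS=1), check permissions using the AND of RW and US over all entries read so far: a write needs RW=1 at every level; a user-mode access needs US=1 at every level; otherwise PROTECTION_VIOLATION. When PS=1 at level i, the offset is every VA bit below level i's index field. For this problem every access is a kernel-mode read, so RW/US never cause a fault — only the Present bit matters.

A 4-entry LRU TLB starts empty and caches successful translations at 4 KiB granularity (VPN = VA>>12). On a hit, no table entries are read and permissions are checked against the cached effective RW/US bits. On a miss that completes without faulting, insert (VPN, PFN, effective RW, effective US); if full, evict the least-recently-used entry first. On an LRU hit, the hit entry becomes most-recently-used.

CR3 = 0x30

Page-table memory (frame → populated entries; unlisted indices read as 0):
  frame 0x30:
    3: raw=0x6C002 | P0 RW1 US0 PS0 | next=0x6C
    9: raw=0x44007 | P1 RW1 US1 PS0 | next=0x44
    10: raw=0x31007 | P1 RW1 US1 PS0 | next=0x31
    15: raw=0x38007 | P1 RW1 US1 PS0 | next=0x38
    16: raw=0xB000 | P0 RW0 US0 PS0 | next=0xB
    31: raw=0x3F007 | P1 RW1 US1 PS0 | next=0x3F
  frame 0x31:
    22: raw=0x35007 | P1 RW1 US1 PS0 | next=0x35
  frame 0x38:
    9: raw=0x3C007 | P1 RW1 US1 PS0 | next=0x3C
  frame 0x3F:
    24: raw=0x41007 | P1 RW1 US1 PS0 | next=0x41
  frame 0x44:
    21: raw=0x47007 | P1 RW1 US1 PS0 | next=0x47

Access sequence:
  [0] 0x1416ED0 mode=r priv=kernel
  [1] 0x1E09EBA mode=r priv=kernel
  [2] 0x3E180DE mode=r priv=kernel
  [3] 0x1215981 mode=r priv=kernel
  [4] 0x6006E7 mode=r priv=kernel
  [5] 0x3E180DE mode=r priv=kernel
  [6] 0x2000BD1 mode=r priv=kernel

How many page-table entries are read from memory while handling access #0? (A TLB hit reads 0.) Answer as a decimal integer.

Per-access translation:
#0 VA=0x1416ED0 (r,kernel):
  [0] read 0x30 idx=10: raw=0x31007 flags P=1 W=1 U=1 S=0
  [1] read 0x31 idx=22: raw=0x35007 flags P=1 W=1 U=1 S=0
  → PA=0x35ED0  (2 entries read)
#1 VA=0x1E09EBA (r,kernel):
  [0] read 0x30 idx=15: raw=0x38007 flags P=1 W=1 U=1 S=0
  [1] read 0x38 idx=9: raw=0x3C007 flags P=1 W=1 U=1 S=0
  → PA=0x3CEBA  (2 entries read)
#2 VA=0x3E180DE (r,kernel):
  [0] read 0x30 idx=31: raw=0x3F007 flags P=1 W=1 U=1 S=0
  [1] read 0x3F idx=24: raw=0x41007 flags P=1 W=1 U=1 S=0
  → PA=0x410DE  (2 entries read)
#3 VA=0x1215981 (r,kernel):
  [0] read 0x30 idx=9: raw=0x44007 flags P=1 W=1 U=1 S=0
  [1] read 0x44 idx=21: raw=0x47007 flags P=1 W=1 U=1 S=0
  → PA=0x47981  (2 entries read)
#4 VA=0x6006E7 (r,kernel):
  [0] read 0x30 idx=3: raw=0x6C002 flags P=0 W=1 U=0 S=0
  → PAGE_NOT_PRESENT  (1 entries read)
#5 VA=0x3E180DE (r,kernel):
  TLB hit vpn=0x3E18 → PA=0x410DE
#6 VA=0x2000BD1 (r,kernel):
  [0] read 0x30 idx=16: raw=0xB000 flags P=0 W=0 U=0 S=0
  → PAGE_NOT_PRESENT  (1 entries read)

Entries read for #0: 2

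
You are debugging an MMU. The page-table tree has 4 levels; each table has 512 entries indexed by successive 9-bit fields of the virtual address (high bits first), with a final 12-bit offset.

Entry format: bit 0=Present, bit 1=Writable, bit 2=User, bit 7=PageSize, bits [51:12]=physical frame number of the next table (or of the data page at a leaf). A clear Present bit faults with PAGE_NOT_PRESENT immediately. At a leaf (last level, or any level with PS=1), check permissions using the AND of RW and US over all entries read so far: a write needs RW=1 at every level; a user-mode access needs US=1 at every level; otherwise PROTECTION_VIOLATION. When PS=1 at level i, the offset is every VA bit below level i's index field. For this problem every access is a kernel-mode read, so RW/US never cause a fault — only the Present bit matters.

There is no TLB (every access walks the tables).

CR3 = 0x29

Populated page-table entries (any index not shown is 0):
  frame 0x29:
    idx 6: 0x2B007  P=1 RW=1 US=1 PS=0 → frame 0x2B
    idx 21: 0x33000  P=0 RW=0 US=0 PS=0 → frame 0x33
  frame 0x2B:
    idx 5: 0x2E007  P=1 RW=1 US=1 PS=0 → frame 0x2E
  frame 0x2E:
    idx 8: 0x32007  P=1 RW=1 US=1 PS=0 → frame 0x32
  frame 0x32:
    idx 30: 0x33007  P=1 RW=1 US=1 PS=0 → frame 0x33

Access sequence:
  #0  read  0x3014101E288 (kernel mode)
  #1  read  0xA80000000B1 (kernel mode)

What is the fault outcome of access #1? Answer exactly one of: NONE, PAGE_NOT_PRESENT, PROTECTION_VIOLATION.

Per-access translation:
#0 VA=0x3014101E288 (r,kernel):
  [0] read 0x29 idx=6: raw=0x2B007 flags P=1 W=1 U=1 S=0
  [1] read 0x2B idx=5: raw=0x2E007 flags P=1 W=1 U=1 S=0
  [2] read 0x2E idx=8: raw=0x32007 flags P=1 W=1 U=1 S=0
  [3] read 0x32 idx=30: raw=0x33007 flags P=1 W=1 U=1 S=0
  ⇒ phys 0x33288  [4 reads]
#1 VA=0xA80000000B1 (r,kernel):
  [0] read 0x29 idx=21: raw=0x33000 flags P=0 W=0 U=0 S=0
  → PAGE_NOT_PRESENT  (1 entries read)

Access #1 fault: PAGE_NOT_PRESENT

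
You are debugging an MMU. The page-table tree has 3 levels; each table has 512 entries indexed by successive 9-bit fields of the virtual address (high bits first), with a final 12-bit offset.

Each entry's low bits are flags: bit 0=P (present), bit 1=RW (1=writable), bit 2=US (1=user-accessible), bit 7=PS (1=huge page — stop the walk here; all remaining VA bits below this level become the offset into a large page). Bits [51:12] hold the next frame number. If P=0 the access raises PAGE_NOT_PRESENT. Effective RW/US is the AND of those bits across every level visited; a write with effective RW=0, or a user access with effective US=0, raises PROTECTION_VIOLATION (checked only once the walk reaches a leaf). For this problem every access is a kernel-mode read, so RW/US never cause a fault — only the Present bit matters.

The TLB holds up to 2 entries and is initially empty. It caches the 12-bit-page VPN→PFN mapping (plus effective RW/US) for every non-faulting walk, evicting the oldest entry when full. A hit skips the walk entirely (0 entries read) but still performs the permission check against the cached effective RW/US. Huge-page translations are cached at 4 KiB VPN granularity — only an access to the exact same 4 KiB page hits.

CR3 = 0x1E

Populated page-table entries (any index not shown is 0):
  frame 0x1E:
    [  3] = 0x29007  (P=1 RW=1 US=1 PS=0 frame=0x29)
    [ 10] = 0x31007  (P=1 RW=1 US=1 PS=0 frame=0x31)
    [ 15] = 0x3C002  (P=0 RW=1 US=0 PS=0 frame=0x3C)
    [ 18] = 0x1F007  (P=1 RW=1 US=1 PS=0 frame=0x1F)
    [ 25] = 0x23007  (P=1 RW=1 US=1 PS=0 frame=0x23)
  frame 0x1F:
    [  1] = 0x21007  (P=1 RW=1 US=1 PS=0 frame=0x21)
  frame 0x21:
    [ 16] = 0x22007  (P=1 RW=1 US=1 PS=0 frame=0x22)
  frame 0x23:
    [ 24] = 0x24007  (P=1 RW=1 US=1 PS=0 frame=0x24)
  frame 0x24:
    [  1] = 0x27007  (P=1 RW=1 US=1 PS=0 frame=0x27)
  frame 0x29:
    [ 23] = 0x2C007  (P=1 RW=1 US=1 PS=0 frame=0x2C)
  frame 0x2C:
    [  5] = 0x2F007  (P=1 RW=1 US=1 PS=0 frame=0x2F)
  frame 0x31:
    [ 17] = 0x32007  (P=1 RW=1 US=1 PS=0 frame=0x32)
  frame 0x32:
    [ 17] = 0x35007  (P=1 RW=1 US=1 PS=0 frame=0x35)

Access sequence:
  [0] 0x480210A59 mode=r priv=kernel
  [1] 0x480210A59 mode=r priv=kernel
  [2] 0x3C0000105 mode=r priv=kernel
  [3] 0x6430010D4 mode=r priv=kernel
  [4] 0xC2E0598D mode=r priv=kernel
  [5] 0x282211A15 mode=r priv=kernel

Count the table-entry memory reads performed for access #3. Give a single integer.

Per-access translation:
#0 VA=0x480210A59 (r,kernel):
  [0] read 0x1E idx=18: raw=0x1F007 flags P=1 W=1 U=1 S=0
  [1] read 0x1F idx=1: raw=0x21007 flags P=1 W=1 U=1 S=0
  [2] read 0x21 idx=16: raw=0x22007 flags P=1 W=1 U=1 S=0
  ✓ 0x22A59  — 3 lookups
#1 VA=0x480210A59 (r,kernel):
  TLB hit vpn=0x480210 → PA=0x22A59
#2 VA=0x3C0000105 (r,kernel):
  [0] read 0x1E idx=15: raw=0x3C002 flags P=0 W=1 U=0 S=0
  ✗ PAGE_NOT_PRESENT  [1 reads]
#3 VA=0x6430010D4 (r,kernel):
  [0] read 0x1E idx=25: raw=0x23007 flags P=1 W=1 U=1 S=0
  [1] read 0x23 idx=24: raw=0x24007 flags P=1 W=1 U=1 S=0
  [2] read 0x24 idx=1: raw=0x27007 flags P=1 W=1 U=1 S=0
  ✓ 0x270D4  — 3 lookups
#4 VA=0xC2E0598D (r,kernel):
  [0] read 0x1E idx=3: raw=0x29007 flags P=1 W=1 U=1 S=0
  [1] read 0x29 idx=23: raw=0x2C007 flags P=1 W=1 U=1 S=0
  [2] read 0x2C idx=5: raw=0x2F007 flags P=1 W=1 U=1 S=0
  ✓ 0x2F98D  — 3 lookups
#5 VA=0x282211A15 (r,kernel):
  [0] read 0x1E idx=10: raw=0x31007 flags P=1 W=1 U=1 S=0
  [1] read 0x31 idx=17: raw=0x32007 flags P=1 W=1 U=1 S=0
  [2] read 0x32 idx=17: raw=0x35007 flags P=1 W=1 U=1 S=0
  ✓ 0x35A15  — 3 lookups

Entries read for #3: 3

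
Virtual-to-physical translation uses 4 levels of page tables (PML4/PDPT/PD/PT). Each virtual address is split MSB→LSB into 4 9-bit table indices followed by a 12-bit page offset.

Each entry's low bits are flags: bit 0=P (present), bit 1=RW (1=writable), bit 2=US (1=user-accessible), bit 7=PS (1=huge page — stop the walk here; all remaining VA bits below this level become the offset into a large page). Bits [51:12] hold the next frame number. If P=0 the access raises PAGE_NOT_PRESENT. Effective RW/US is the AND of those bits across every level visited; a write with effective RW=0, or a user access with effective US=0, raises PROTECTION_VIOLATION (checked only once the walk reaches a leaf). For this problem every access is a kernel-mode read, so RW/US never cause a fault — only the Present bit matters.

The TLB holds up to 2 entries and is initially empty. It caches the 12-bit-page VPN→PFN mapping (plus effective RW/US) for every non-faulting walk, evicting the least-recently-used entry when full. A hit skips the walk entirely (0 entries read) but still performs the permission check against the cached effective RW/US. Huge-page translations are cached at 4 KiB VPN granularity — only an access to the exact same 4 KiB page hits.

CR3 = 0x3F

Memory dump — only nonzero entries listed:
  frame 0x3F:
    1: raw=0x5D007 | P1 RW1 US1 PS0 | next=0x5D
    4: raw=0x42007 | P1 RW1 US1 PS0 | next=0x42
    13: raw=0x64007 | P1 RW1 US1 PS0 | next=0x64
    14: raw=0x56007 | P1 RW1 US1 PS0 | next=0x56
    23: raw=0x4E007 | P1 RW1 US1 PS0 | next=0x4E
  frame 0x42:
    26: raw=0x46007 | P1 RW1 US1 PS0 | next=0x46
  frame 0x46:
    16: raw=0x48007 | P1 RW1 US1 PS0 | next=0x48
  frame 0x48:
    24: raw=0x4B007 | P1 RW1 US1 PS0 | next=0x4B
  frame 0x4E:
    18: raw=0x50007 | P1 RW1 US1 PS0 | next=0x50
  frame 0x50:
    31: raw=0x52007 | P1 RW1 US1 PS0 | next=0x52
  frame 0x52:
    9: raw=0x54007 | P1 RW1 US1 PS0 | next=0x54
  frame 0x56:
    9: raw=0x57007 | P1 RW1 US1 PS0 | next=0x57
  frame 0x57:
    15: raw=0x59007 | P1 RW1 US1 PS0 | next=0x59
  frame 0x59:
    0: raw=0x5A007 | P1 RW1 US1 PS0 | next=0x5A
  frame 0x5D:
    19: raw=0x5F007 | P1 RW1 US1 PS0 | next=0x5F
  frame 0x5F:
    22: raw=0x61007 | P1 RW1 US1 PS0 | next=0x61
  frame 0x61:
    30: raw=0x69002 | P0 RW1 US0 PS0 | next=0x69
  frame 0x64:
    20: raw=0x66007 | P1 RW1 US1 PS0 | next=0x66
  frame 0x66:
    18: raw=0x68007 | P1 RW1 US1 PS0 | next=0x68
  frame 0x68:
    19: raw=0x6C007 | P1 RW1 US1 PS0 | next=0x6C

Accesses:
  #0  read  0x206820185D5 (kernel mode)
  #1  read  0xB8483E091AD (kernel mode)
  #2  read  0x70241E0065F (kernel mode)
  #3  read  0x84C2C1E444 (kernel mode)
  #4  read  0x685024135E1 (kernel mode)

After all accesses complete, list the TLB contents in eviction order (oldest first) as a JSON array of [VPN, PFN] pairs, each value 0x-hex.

Walk each access:
#0 VA=0x206820185D5 (r,kernel):
  L0: frame=0x3F idx=4 entry=0x42007 [P=1 RW=1 US=1 PS=0]
  L1: frame=0x42 idx=26 entry=0x46007 [P=1 RW=1 US=1 PS=0]
  L2: frame=0x46 idx=16 entry=0x48007 [P=1 RW=1 US=1 PS=0]
  L3: frame=0x48 idx=24 entry=0x4B007 [P=1 RW=1 US=1 PS=0]
  → PA=0x4B5D5  (4 entries read)
#1 VA=0xB8483E091AD (r,kernel):
  L0: frame=0x3F idx=23 entry=0x4E007 [P=1 RW=1 US=1 PS=0]
  L1: frame=0x4E idx=18 entry=0x50007 [P=1 RW=1 US=1 PS=0]
  L2: frame=0x50 idx=31 entry=0x52007 [P=1 RW=1 US=1 PS=0]
  L3: frame=0x52 idx=9 entry=0x54007 [P=1 RW=1 US=1 PS=0]
  → PA=0x541AD  (4 entries read)
#2 VA=0x70241E0065F (r,kernel):
  L0: frame=0x3F idx=14 entry=0x56007 [P=1 RW=1 US=1 PS=0]
  L1: frame=0x56 idx=9 entry=0x57007 [P=1 RW=1 US=1 PS=0]
  L2: frame=0x57 idx=15 entry=0x59007 [P=1 RW=1 US=1 PS=0]
  L3: frame=0x59 idx=0 entry=0x5A007 [P=1 RW=1 US=1 PS=0]
  → PA=0x5A65F  (4 entries read)
#3 VA=0x84C2C1E444 (r,kernel):
  L0: frame=0x3F idx=1 entry=0x5D007 [P=1 RW=1 US=1 PS=0]
  L1: frame=0x5D idx=19 entry=0x5F007 [P=1 RW=1 US=1 PS=0]
  L2: frame=0x5F idx=22 entry=0x61007 [P=1 RW=1 US=1 PS=0]
  L3: frame=0x61 idx=30 entry=0x69002 [P=0 RW=1 US=0 PS=0]
  ✗ PAGE_NOT_PRESENT  [4 reads]
#4 VA=0x685024135E1 (r,kernel):
  L0: frame=0x3F idx=13 entry=0x64007 [P=1 RW=1 US=1 PS=0]
  L1: frame=0x64 idx=20 entry=0x66007 [P=1 RW=1 US=1 PS=0]
  L2: frame=0x66 idx=18 entry=0x68007 [P=1 RW=1 US=1 PS=0]
  L3: frame=0x68 idx=19 entry=0x6C007 [P=1 RW=1 US=1 PS=0]
  → PA=0x6C5E1  (4 entries read)

TLB: [["0x70241E00", "0x5A"], ["0x68502413", "0x6C"]]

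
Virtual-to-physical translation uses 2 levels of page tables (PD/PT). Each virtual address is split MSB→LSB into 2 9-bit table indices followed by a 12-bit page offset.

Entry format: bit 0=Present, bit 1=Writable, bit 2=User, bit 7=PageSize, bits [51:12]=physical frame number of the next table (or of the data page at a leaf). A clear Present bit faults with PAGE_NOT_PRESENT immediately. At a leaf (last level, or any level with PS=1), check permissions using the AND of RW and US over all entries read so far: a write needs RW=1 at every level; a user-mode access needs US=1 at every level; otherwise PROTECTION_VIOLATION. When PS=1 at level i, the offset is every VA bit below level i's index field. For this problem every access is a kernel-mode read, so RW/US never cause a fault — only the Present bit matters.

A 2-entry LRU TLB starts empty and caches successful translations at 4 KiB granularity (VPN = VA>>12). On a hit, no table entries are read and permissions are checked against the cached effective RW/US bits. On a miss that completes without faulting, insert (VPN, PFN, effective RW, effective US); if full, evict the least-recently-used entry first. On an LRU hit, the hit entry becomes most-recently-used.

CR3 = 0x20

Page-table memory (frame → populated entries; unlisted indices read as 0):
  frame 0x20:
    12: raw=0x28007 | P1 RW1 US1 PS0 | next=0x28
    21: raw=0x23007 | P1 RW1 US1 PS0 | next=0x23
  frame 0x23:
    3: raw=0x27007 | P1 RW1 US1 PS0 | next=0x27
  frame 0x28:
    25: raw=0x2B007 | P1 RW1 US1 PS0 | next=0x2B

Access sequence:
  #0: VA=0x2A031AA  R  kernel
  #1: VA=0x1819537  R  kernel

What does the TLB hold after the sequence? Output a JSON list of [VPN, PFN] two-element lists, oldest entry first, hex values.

Trace:
#0 VA=0x2A031AA (r,kernel):
  L0 @0x20[21] → 0x23007  P=1,RW=1,US=1,PS=0
  L1 @0x23[3] → 0x27007  P=1,RW=1,US=1,PS=0
  ⇒ phys 0x271AA  [2 reads]
#1 VA=0x1819537 (r,kernel):
  L0 @0x20[12] → 0x28007  P=1,RW=1,US=1,PS=0
  L1 @0x28[25] → 0x2B007  P=1,RW=1,US=1,PS=0
  ⇒ phys 0x2B537  [2 reads]

TLB: [["0x2A03", "0x27"], ["0x1819", "0x2B"]]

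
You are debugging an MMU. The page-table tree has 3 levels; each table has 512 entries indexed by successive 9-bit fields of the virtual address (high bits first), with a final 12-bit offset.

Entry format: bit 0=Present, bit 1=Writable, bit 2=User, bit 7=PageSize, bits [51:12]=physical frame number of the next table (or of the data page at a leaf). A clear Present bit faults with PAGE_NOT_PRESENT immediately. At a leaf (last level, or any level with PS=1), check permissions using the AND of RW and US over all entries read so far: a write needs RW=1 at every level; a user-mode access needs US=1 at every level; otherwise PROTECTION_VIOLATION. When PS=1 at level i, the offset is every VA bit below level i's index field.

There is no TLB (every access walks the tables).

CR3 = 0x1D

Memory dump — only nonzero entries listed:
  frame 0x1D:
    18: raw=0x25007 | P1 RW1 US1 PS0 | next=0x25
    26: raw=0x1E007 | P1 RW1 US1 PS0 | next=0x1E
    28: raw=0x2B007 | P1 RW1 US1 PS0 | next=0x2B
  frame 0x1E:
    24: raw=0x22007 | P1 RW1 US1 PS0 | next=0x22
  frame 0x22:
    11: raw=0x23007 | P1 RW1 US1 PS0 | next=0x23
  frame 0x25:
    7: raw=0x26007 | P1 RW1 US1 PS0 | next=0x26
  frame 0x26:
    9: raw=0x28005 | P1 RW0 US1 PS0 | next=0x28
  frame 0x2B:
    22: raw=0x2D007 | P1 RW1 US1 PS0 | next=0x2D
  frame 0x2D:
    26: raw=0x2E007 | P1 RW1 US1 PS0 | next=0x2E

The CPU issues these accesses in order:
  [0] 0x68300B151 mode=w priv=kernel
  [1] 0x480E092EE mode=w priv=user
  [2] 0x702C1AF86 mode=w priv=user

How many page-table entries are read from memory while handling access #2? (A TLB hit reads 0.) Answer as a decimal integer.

Per-access translation:
#0 VA=0x68300B151 (w,kernel):
  [0] read 0x1D idx=26: raw=0x1E007 flags P=1 W=1 U=1 S=0
  [1] read 0x1E idx=24: raw=0x22007 flags P=1 W=1 U=1 S=0
  [2] read 0x22 idx=11: raw=0x23007 flags P=1 W=1 U=1 S=0
  ✓ 0x23151  — 3 lookups
#1 VA=0x480E092EE (w,user):
  [0] read 0x1D idx=18: raw=0x25007 flags P=1 W=1 U=1 S=0
  [1] read 0x25 idx=7: raw=0x26007 flags P=1 W=1 U=1 S=0
  [2] read 0x26 idx=9: raw=0x28005 flags P=1 W=0 U=1 S=0
  ⇒ fault: PROTECTION_VIOLATION  — 3 lookups
#2 VA=0x702C1AF86 (w,user):
  [0] read 0x1D idx=28: raw=0x2B007 flags P=1 W=1 U=1 S=0
  [1] read 0x2B idx=22: raw=0x2D007 flags P=1 W=1 U=1 S=0
  [2] read 0x2D idx=26: raw=0x2E007 flags P=1 W=1 U=1 S=0
  ✓ 0x2EF86  — 3 lookups

Entries read for #2: 3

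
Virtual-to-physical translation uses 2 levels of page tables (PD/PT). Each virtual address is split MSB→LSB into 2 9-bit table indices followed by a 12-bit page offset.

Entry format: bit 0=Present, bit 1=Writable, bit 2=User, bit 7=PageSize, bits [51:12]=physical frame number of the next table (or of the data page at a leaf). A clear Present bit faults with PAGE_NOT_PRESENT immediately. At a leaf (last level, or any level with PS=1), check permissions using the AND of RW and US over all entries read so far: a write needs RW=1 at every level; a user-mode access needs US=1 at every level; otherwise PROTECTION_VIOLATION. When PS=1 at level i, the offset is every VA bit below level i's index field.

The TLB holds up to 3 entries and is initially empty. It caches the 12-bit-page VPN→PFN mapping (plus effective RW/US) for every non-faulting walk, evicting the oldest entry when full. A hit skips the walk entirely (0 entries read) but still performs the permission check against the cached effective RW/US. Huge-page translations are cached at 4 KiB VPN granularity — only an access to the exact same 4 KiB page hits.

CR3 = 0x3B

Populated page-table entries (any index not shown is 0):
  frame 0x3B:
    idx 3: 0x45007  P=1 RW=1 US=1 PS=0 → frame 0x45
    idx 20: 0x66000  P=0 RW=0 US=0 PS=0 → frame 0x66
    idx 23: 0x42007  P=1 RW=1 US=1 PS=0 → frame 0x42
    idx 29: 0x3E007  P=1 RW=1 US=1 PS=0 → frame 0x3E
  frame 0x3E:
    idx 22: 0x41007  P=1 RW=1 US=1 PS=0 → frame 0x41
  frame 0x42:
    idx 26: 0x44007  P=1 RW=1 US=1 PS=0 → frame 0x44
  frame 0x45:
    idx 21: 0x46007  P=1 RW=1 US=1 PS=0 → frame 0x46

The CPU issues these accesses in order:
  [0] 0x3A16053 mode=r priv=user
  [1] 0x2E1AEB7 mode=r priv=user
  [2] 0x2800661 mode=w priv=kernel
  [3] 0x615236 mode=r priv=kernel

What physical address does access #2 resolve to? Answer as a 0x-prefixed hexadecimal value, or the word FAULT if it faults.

Walk each access:
#0 VA=0x3A16053 (r,user):
  L0 @0x3B[29] → 0x3E007  P=1,RW=1,US=1,PS=0
  L1 @0x3E[22] → 0x41007  P=1,RW=1,US=1,PS=0
  ✓ 0x41053  — 2 lookups
#1 VA=0x2E1AEB7 (r,user):
  L0 @0x3B[23] → 0x42007  P=1,RW=1,US=1,PS=0
  L1 @0x42[26] → 0x44007  P=1,RW=1,US=1,PS=0
  ✓ 0x44EB7  — 2 lookups
#2 VA=0x2800661 (w,kernel):
  L0 @0x3B[20] → 0x66000  P=0,RW=0,US=0,PS=0
  ⇒ fault: PAGE_NOT_PRESENT  — 1 lookups
#3 VA=0x615236 (r,kernel):
  L0 @0x3B[3] → 0x45007  P=1,RW=1,US=1,PS=0
  L1 @0x45[21] → 0x46007  P=1,RW=1,US=1,PS=0
  ✓ 0x46236  — 2 lookups

Access #2 PA: FAULT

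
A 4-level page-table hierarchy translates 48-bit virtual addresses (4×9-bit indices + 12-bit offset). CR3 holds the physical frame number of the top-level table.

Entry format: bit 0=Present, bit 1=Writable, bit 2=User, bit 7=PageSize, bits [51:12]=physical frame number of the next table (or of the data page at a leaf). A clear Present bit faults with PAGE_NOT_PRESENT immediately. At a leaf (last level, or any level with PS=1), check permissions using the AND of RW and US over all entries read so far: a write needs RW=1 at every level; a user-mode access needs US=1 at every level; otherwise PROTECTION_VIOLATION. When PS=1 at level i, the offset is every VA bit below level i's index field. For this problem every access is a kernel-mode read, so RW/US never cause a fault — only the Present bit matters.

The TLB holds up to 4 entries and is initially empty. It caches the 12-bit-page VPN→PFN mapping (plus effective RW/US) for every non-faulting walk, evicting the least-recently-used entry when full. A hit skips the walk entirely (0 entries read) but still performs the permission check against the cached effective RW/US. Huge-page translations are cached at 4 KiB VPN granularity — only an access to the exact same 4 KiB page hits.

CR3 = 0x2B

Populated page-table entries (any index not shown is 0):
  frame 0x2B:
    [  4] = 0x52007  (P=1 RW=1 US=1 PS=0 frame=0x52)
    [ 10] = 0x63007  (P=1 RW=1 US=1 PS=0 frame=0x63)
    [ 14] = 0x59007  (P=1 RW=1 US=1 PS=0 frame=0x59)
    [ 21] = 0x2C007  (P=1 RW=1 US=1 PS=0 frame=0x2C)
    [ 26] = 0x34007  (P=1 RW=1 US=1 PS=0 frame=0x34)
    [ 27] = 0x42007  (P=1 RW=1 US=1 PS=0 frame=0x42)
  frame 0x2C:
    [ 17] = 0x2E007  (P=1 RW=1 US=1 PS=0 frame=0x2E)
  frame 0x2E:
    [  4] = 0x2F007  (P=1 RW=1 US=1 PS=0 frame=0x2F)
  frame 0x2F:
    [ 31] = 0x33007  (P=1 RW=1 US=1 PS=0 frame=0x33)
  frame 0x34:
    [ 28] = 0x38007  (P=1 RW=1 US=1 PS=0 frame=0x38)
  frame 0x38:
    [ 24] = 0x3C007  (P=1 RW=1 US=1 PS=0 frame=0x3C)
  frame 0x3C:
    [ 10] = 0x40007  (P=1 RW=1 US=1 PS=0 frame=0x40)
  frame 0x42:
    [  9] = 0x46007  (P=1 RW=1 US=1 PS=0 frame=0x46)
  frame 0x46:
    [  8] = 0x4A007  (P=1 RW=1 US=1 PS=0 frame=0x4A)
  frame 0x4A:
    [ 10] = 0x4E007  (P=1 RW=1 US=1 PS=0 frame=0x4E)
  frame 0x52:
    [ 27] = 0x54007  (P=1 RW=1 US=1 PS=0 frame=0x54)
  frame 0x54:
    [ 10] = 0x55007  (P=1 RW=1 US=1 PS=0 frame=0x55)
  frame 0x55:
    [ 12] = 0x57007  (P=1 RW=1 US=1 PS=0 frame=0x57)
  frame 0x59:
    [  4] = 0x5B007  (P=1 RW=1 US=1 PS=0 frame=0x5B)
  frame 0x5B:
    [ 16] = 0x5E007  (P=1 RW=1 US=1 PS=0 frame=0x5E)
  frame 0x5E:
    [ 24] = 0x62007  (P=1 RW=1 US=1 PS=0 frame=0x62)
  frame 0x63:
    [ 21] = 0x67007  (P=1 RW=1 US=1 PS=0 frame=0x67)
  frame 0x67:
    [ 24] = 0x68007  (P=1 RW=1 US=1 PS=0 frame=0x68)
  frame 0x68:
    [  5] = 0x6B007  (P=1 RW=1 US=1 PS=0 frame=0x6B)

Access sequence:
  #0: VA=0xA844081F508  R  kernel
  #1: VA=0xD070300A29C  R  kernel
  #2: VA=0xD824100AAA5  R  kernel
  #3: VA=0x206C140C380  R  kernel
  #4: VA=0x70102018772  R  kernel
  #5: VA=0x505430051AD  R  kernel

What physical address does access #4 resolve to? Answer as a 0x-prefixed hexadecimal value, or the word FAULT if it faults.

Walk each access:
#0 VA=0xA844081F508 (r,kernel):
  L0 @0x2B[21] → 0x2C007  P=1,RW=1,US=1,PS=0
  L1 @0x2C[17] → 0x2E007  P=1,RW=1,US=1,PS=0
  L2 @0x2E[4] → 0x2F007  P=1,RW=1,US=1,PS=0
  L3 @0x2F[31] → 0x33007  P=1,RW=1,US=1,PS=0
  ✓ 0x33508  — 4 lookups
#1 VA=0xD070300A29C (r,kernel):
  L0 @0x2B[26] → 0x34007  P=1,RW=1,US=1,PS=0
  L1 @0x34[28] → 0x38007  P=1,RW=1,US=1,PS=0
  L2 @0x38[24] → 0x3C007  P=1,RW=1,US=1,PS=0
  L3 @0x3C[10] → 0x40007  P=1,RW=1,US=1,PS=0
  ✓ 0x4029C  — 4 lookups
#2 VA=0xD824100AAA5 (r,kernel):
  L0 @0x2B[27] → 0x42007  P=1,RW=1,US=1,PS=0
  L1 @0x42[9] → 0x46007  P=1,RW=1,US=1,PS=0
  L2 @0x46[8] → 0x4A007  P=1,RW=1,US=1,PS=0
  L3 @0x4A[10] → 0x4E007  P=1,RW=1,US=1,PS=0
  ✓ 0x4EAA5  — 4 lookups
#3 VA=0x206C140C380 (r,kernel):
  L0 @0x2B[4] → 0x52007  P=1,RW=1,US=1,PS=0
  L1 @0x52[27] → 0x54007  P=1,RW=1,US=1,PS=0
  L2 @0x54[10] → 0x55007  P=1,RW=1,US=1,PS=0
  L3 @0x55[12] → 0x57007  P=1,RW=1,US=1,PS=0
  ✓ 0x57380  — 4 lookups
#4 VA=0x70102018772 (r,kernel):
  L0 @0x2B[14] → 0x59007  P=1,RW=1,US=1,PS=0
  L1 @0x59[4] → 0x5B007  P=1,RW=1,US=1,PS=0
  L2 @0x5B[16] → 0x5E007  P=1,RW=1,US=1,PS=0
  L3 @0x5E[24] → 0x62007  P=1,RW=1,US=1,PS=0
  ✓ 0x62772  — 4 lookups
#5 VA=0x505430051AD (r,kernel):
  L0 @0x2B[10] → 0x63007  P=1,RW=1,US=1,PS=0
  L1 @0x63[21] → 0x67007  P=1,RW=1,US=1,PS=0
  L2 @0x67[24] → 0x68007  P=1,RW=1,US=1,PS=0
  L3 @0x68[5] → 0x6B007  P=1,RW=1,US=1,PS=0
  ✓ 0x6B1AD  — 4 lookups

Access #4 PA: 0x62772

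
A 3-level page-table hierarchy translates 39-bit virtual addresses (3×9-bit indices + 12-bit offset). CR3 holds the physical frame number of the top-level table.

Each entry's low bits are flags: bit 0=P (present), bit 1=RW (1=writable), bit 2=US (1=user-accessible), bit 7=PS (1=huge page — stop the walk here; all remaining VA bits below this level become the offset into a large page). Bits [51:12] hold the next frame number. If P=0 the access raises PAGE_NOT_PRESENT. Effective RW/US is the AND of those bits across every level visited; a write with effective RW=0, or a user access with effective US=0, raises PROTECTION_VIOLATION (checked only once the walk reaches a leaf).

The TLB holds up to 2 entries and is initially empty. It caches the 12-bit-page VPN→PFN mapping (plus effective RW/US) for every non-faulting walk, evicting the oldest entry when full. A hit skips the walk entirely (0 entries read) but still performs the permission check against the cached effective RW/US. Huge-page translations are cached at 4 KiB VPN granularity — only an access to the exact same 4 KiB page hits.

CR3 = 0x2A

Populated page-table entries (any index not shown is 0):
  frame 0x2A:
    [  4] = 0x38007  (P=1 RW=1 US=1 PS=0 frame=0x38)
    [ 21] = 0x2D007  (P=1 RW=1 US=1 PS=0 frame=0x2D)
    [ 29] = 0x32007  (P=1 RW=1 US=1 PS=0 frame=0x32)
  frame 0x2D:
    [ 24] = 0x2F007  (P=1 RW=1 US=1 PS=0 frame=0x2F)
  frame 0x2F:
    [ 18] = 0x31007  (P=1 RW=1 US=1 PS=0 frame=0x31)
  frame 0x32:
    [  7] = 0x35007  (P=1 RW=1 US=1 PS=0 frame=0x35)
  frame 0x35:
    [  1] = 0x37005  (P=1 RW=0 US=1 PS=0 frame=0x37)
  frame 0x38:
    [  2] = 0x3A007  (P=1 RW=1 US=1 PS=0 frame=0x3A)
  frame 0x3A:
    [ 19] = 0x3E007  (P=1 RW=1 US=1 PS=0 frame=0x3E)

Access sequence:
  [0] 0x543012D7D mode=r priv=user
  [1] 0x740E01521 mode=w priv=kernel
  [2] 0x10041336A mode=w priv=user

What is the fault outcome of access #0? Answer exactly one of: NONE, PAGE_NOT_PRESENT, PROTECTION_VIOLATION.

Per-access translation:
#0 VA=0x543012D7D (r,user):
  L0 @0x2A[21] → 0x2D007  P=1,RW=1,US=1,PS=0
  L1 @0x2D[24] → 0x2F007  P=1,RW=1,US=1,PS=0
  L2 @0x2F[18] → 0x31007  P=1,RW=1,US=1,PS=0
  ✓ 0x31D7D  — 3 lookups
#1 VA=0x740E01521 (w,kernel):
  L0 @0x2A[29] → 0x32007  P=1,RW=1,US=1,PS=0
  L1 @0x32[7] → 0x35007  P=1,RW=1,US=1,PS=0
  L2 @0x35[1] → 0x37005  P=1,RW=0,US=1,PS=0
  → PROTECTION_VIOLATION  (3 entries read)
#2 VA=0x10041336A (w,user):
  L0 @0x2A[4] → 0x38007  P=1,RW=1,US=1,PS=0
  L1 @0x38[2] → 0x3A007  P=1,RW=1,US=1,PS=0
  L2 @0x3A[19] → 0x3E007  P=1,RW=1,US=1,PS=0
  ✓ 0x3E36A  — 3 lookups

Access #0 fault: NONE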